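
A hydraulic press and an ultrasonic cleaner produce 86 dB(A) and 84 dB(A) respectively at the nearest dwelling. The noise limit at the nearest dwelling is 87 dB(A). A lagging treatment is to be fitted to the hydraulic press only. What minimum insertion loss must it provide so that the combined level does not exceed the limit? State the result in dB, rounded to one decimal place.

Everything except the hydraulic press sums to 10^(84/10) = 2.512e+08 in linear terms, 84.00 dB(A).
To meet 87 dB(A) overall, the treated hydraulic press may contribute at most 10^(87/10) − 2.512e+08 = 2.500e+08, i.e. 83.98 dB(A).
Required insertion loss = 86 − 83.98 = 2.02 dB.

2.0 dB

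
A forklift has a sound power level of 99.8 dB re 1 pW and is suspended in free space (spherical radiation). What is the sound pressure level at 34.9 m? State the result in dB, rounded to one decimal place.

L_p = L_w − 10·log₁₀(4π·r²) with r = 34.9 m.
4π·r² = 1.531e+04 m², 10·log₁₀ of that is 41.849 dB.
L_p = 99.8 − 41.849 = 57.95 dB.

58.0 dB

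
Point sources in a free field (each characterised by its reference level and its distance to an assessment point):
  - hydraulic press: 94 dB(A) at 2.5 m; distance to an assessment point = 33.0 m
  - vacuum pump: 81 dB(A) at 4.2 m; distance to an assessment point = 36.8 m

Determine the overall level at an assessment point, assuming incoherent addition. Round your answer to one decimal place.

Apply inverse-square spreading to bring every level to the receiver, then sum 10^(L/10).
hydraulic press: 94 − 20·log₁₀(33.0/2.5) = 94 − 22.41 = 71.59 dB(A).
vacuum pump: 81 − 20·log₁₀(36.8/4.2) = 81 − 18.85 = 62.15 dB(A).
Σ 10^(L/10) = 1.606e+07 → L_total = 10·log₁₀(1.606e+07) = 72.06 dB(A).

72.1 dB(A)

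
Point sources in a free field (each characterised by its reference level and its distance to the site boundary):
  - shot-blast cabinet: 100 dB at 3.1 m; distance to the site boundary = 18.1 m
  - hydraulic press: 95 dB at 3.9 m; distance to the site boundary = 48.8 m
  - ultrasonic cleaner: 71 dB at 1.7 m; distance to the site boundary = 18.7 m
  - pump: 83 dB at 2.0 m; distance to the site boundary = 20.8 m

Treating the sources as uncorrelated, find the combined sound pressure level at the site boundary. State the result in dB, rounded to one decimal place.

Propagate each source to the receiver with L = L_ref − 20·log₁₀(r/r_ref), then add intensities.
shot-blast cabinet: 100 − 20·log₁₀(18.1/3.1) = 100 − 15.33 = 84.67 dB.
hydraulic press: 95 − 20·log₁₀(48.8/3.9) = 95 − 21.95 = 73.05 dB.
ultrasonic cleaner: 71 − 20·log₁₀(18.7/1.7) = 71 − 20.83 = 50.17 dB.
pump: 83 − 20·log₁₀(20.8/2.0) = 83 − 20.34 = 62.66 dB.
Σ 10^(L/10) = 3.155e+08 → L_total = 10·log₁₀(3.155e+08) = 84.99 dB.

85.0 dB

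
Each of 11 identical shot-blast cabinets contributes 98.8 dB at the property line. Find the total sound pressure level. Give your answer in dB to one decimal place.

With 11 equal, uncorrelated contributions the intensity is 11× that of one unit, giving a rise of 10·log₁₀ 11.
L_total = 98.8 + 10·log₁₀(11) = 98.8 + 10.414 = 109.21 dB.

109.2 dB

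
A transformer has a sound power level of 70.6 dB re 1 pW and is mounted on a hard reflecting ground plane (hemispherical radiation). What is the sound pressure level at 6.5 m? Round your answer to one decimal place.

L_p = L_w − 10·log₁₀(2π·r²) with r = 6.5 m.
2π·r² = 265.5 m², 10·log₁₀ of that is 24.240 dB.
L_p = 70.6 − 24.240 = 46.36 dB.

46.4 dB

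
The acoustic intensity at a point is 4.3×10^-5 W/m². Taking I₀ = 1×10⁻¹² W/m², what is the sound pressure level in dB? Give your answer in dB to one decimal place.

L = 10·log₁₀(I/I₀) = 10·log₁₀(4.3×10^-5/10⁻¹²) = 10·log₁₀(4.3×10^7).
L = 10·(0.6335 + 7) = 76.33 dB.

76.3 dB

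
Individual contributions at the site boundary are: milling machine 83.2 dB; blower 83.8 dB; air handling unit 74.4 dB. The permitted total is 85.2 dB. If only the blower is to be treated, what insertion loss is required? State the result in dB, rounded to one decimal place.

The untreated sources together contribute 10^(83.2/10) + 10^(74.4/10) = 2.365e+08, i.e. 83.74 dB.
The limit corresponds to 10^(85.2/10) = 3.311e+08; subtracting the fixed part leaves 9.466e+07 for the blower, i.e. 79.76 dB.
Required insertion loss = 83.8 − 79.76 = 4.04 dB.

4.0 dB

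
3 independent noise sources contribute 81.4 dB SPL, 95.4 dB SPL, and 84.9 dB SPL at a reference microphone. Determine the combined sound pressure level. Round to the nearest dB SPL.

For uncorrelated sources the intensities add, so convert each level to linear form, sum, and take 10·log₁₀ of the total.
Σ 10^(L/10) = 10^(81.4/10) + 10^(95.4/10) + 10^(84.9/10) = 3.914e+09.
L_total = 10·log₁₀(3.914e+09) = 95.93 dB SPL.

96 dB SPL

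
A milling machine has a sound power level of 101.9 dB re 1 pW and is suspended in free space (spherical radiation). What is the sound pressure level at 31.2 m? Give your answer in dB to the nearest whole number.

61 dB

The power spreads over a sphere of area 4π·r², so L_p = L_w − 10·log₁₀(4π·r²).
4π·r² = 1.223e+04 m², 10·log₁₀ of that is 40.875 dB.
L_p = 101.9 − 40.875 = 61.02 dB.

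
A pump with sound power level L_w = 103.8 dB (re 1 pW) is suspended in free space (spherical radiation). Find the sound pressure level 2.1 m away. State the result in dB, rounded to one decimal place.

86.4 dB

L_p = L_w − 10·log₁₀(4π·r²) with r = 2.1 m.
4π·r² = 55.42 m², 10·log₁₀ of that is 17.436 dB.
L_p = 103.8 − 17.436 = 86.36 dB.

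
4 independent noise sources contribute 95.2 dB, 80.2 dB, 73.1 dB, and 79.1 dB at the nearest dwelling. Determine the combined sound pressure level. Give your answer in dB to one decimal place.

For uncorrelated sources the intensities add, so convert each level to linear form, sum, and take 10·log₁₀ of the total.
Σ 10^(L/10) = 10^(95.2/10) + 10^(80.2/10) + 10^(73.1/10) + 10^(79.1/10) = 3.518e+09.
L_total = 10·log₁₀(3.518e+09) = 95.46 dB.

95.5 dB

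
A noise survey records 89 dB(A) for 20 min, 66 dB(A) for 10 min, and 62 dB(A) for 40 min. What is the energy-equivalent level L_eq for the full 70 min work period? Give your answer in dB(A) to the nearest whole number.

84 dB(A)

Weight each interval's intensity by its duration and average over T = 70 min:
Σ tᵢ·10^(Lᵢ/10) = 20·10^(89/10) + 10·10^(66/10) + 40·10^(62/10) = 1.599e+10.
L_eq = 10·log₁₀(1.599e+10/70) = 83.59 dB(A).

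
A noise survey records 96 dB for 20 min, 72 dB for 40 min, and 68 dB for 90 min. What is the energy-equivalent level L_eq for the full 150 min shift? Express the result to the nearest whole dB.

87 dB

L_eq = 10·log₁₀[(1/T)·Σ tᵢ·10^(Lᵢ/10)] with T = 150 min.
Σ tᵢ·10^(Lᵢ/10) = 20·10^(96/10) + 40·10^(72/10) + 90·10^(68/10) = 8.082e+10.
L_eq = 10·log₁₀(8.082e+10/150) = 87.31 dB.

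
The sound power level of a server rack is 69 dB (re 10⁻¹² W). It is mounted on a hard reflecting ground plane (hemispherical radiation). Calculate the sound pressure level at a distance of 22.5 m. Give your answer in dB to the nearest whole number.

The power spreads over a hemisphere of area 2π·r², so L_p = L_w − 10·log₁₀(2π·r²).
2π·r² = 3181 m², 10·log₁₀ of that is 35.025 dB.
L_p = 69 − 35.025 = 33.97 dB.

34 dB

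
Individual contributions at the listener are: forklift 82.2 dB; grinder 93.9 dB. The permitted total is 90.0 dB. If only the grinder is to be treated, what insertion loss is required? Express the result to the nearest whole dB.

Fixed contribution from the other source: Σ 10^(L/10) = 10^(82.2/10) = 1.660e+08 (82.20 dB).
The limit corresponds to 10^(90.0/10) = 1.000e+09; subtracting the fixed part leaves 8.340e+08 for the grinder, i.e. 89.21 dB.
So the grinder must be reduced from 93.9 to 89.21 dB: IL = 4.69 dB.

5 dB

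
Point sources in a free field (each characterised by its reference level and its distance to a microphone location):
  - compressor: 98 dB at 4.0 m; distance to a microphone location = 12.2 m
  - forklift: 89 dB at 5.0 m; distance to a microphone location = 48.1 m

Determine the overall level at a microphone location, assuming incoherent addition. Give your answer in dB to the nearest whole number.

Apply inverse-square spreading to bring every level to the receiver, then sum 10^(L/10).
compressor: 98 − 20·log₁₀(12.2/4.0) = 98 − 9.69 = 88.31 dB.
forklift: 89 − 20·log₁₀(48.1/5.0) = 89 − 19.66 = 69.34 dB.
Σ 10^(L/10) = 6.868e+08 → L_total = 10·log₁₀(6.868e+08) = 88.37 dB.

88 dB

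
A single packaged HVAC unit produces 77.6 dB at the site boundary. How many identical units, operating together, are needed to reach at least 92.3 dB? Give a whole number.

N identical sources give L₁ + 10·log₁₀ N, so require 10·log₁₀ N ≥ 92.3 − 77.6 = 14.7 dB.
N ≥ 10^(14.7/10) = 29.512, so N = 30.

30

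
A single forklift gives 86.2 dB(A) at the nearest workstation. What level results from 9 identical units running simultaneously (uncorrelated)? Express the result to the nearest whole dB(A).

L_total = L₁ + 10·log₁₀ N for N identical incoherent sources.
L_total = 86.2 + 10·log₁₀(9) = 86.2 + 9.542 = 95.74 dB(A).

96 dB(A)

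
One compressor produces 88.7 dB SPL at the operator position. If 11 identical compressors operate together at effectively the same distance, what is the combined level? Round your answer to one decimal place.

L_total = L₁ + 10·log₁₀ N for N identical incoherent sources.
L_total = 88.7 + 10·log₁₀(11) = 88.7 + 10.414 = 99.11 dB SPL.

99.1 dB SPL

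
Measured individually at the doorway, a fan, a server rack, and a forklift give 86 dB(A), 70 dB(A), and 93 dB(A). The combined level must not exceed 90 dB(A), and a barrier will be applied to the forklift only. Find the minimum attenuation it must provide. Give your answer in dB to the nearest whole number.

The untreated sources together contribute 10^(86/10) + 10^(70/10) = 4.081e+08, i.e. 86.11 dB(A).
To meet 90 dB(A) overall, the treated forklift may contribute at most 10^(90/10) − 4.081e+08 = 5.919e+08, i.e. 87.72 dB(A).
So the forklift must be reduced from 93 to 87.72 dB(A): IL = 5.28 dB.

5 dB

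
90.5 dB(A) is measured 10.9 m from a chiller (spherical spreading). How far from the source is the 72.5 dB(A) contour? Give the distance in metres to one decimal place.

Point-source spreading drops the level by 20·log₁₀(r₂/r₁); inverting, r₂/r₁ = 10^(ΔL/20).
r₂ = 10.9·10^((90.5−72.5)/20) = 10.9·10^(18.0/20) = 86.58 m.

86.6 m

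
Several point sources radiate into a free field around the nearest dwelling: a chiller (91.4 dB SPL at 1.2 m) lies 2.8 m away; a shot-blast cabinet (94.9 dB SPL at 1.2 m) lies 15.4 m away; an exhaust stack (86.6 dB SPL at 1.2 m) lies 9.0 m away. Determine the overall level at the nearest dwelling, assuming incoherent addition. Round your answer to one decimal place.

Propagate each source to the receiver with L = L_ref − 20·log₁₀(r/r_ref), then add intensities.
chiller: 91.4 − 20·log₁₀(2.8/1.2) = 91.4 − 7.36 = 84.04 dB SPL.
shot-blast cabinet: 94.9 − 20·log₁₀(15.4/1.2) = 94.9 − 22.17 = 72.73 dB SPL.
exhaust stack: 86.6 − 20·log₁₀(9.0/1.2) = 86.6 − 17.50 = 69.10 dB SPL.
Σ 10^(L/10) = 2.804e+08 → L_total = 10·log₁₀(2.804e+08) = 84.48 dB SPL.

84.5 dB SPL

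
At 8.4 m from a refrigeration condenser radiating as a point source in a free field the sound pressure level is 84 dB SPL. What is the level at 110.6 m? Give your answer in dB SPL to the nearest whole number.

62 dB SPL

Point-source attenuation: ΔL = 20·log₁₀(r₂/r₁) = 20·log₁₀(110.6/8.4) = 22.390 dB.
L₂ = 84 − 20·log₁₀(110.6/8.4) = 84 − 22.390 = 61.61 dB SPL.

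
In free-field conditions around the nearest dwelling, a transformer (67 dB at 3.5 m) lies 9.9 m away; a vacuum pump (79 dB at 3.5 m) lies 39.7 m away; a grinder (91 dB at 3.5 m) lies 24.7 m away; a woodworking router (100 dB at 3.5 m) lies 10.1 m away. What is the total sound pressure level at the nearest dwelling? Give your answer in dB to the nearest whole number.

Propagate each source to the receiver with L = L_ref − 20·log₁₀(r/r_ref), then add intensities.
transformer: 67 − 20·log₁₀(9.9/3.5) = 67 − 9.03 = 57.97 dB.
vacuum pump: 79 − 20·log₁₀(39.7/3.5) = 79 − 21.09 = 57.91 dB.
grinder: 91 − 20·log₁₀(24.7/3.5) = 91 − 16.97 = 74.03 dB.
woodworking router: 100 − 20·log₁₀(10.1/3.5) = 100 − 9.21 = 90.79 dB.
Σ 10^(L/10) = 1.227e+09 → L_total = 10·log₁₀(1.227e+09) = 90.89 dB.

91 dB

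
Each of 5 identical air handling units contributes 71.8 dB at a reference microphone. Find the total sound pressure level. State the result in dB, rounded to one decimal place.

With 5 equal, uncorrelated contributions the intensity is 5× that of one unit, giving a rise of 10·log₁₀ 5.
L_total = 71.8 + 10·log₁₀(5) = 71.8 + 6.990 = 78.79 dB.

78.8 dB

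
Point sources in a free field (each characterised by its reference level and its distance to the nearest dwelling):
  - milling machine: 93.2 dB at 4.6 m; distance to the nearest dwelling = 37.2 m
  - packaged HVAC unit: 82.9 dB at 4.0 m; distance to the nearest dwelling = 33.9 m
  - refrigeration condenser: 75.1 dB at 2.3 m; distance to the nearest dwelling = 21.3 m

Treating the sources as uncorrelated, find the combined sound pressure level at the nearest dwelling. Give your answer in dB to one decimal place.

Propagate each source to the receiver with L = L_ref − 20·log₁₀(r/r_ref), then add intensities.
milling machine: 93.2 − 20·log₁₀(37.2/4.6) = 93.2 − 18.16 = 75.04 dB.
packaged HVAC unit: 82.9 − 20·log₁₀(33.9/4.0) = 82.9 − 18.56 = 64.34 dB.
refrigeration condenser: 75.1 − 20·log₁₀(21.3/2.3) = 75.1 − 19.33 = 55.77 dB.
Σ 10^(L/10) = 3.504e+07 → L_total = 10·log₁₀(3.504e+07) = 75.45 dB.

75.4 dB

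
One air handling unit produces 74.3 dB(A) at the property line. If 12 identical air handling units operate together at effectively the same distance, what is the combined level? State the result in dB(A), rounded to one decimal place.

With 12 equal, uncorrelated contributions the intensity is 12× that of one unit, giving a rise of 10·log₁₀ 12.
L_total = 74.3 + 10·log₁₀(12) = 74.3 + 10.792 = 85.09 dB(A).

85.1 dB(A)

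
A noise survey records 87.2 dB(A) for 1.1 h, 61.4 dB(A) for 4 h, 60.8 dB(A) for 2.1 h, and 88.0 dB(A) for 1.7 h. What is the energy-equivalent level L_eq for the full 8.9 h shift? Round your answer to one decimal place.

82.7 dB(A)

The energy average is taken in the linear domain: L_eq = 10·log₁₀[(Σ tᵢ·10^(Lᵢ/10))/T], T = 8.9 h.
Σ tᵢ·10^(Lᵢ/10) = 1.1·10^(87.2/10) + 4·10^(61.4/10) + 2.1·10^(60.8/10) + 1.7·10^(88.0/10) = 1.658e+09.
L_eq = 10·log₁₀(1.658e+09/8.9) = 82.70 dB(A).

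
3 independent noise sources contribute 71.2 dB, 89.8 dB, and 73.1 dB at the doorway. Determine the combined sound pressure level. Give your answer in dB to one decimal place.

90.0 dB

Incoherent sources combine by intensity addition: L_total = 10·log₁₀(Σ 10^(L_i/10)).
Σ 10^(L/10) = 10^(71.2/10) + 10^(89.8/10) + 10^(73.1/10) = 9.886e+08.
L_total = 10·log₁₀(9.886e+08) = 89.95 dB.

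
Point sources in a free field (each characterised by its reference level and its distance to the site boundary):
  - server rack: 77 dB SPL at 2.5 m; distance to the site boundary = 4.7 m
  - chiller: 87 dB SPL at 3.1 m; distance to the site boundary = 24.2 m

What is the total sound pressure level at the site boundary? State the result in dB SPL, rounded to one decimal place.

First find each source's level at the receiver (point-source: −20·log₁₀(r/r_ref)), then combine on an intensity basis.
server rack: 77 − 20·log₁₀(4.7/2.5) = 77 − 5.48 = 71.52 dB SPL.
chiller: 87 − 20·log₁₀(24.2/3.1) = 87 − 17.85 = 69.15 dB SPL.
Σ 10^(L/10) = 2.240e+07 → L_total = 10·log₁₀(2.240e+07) = 73.50 dB SPL.

73.5 dB SPL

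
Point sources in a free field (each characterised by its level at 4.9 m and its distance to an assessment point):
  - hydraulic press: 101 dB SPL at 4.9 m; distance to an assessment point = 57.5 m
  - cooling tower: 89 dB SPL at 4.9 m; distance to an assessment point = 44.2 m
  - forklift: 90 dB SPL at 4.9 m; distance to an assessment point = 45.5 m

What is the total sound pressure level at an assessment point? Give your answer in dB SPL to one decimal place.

Apply inverse-square spreading to bring every level to the receiver, then sum 10^(L/10).
hydraulic press: 101 − 20·log₁₀(57.5/4.9) = 101 − 21.39 = 79.61 dB SPL.
cooling tower: 89 − 20·log₁₀(44.2/4.9) = 89 − 19.10 = 69.90 dB SPL.
forklift: 90 − 20·log₁₀(45.5/4.9) = 90 − 19.36 = 70.64 dB SPL.
Σ 10^(L/10) = 1.128e+08 → L_total = 10·log₁₀(1.128e+08) = 80.52 dB SPL.

80.5 dB SPL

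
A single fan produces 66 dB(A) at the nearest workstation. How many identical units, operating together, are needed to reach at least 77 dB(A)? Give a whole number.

N identical sources give L₁ + 10·log₁₀ N, so require 10·log₁₀ N ≥ 77 − 66 = 11.0 dB.
N ≥ 10^(11.0/10) = 12.589, so N = 13.

13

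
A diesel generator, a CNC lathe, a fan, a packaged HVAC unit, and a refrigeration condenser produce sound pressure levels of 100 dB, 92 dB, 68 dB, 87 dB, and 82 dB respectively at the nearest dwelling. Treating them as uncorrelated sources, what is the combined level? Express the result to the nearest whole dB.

101 dB

Incoherent sources combine by intensity addition: L_total = 10·log₁₀(Σ 10^(L_i/10)).
Σ 10^(L/10) = 10^(100/10) + 10^(92/10) + 10^(68/10) + 10^(87/10) + 10^(82/10) = 1.225e+10.
L_total = 10·log₁₀(1.225e+10) = 100.88 dB.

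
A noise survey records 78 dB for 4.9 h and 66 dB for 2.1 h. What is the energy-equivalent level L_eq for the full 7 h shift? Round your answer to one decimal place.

Weight each interval's intensity by its duration and average over T = 7 h:
Σ tᵢ·10^(Lᵢ/10) = 4.9·10^(78/10) + 2.1·10^(66/10) = 3.175e+08.
L_eq = 10·log₁₀(3.175e+08/7) = 76.57 dB.

76.6 dB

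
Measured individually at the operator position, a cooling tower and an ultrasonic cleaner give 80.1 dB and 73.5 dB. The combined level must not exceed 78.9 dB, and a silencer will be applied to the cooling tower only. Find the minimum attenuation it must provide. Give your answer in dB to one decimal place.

2.7 dB

Fixed contribution from the other source: Σ 10^(L/10) = 10^(73.5/10) = 2.239e+07 (73.50 dB).
The limit corresponds to 10^(78.9/10) = 7.762e+07; subtracting the fixed part leaves 5.524e+07 for the cooling tower, i.e. 77.42 dB.
Required insertion loss = 80.1 − 77.42 = 2.68 dB.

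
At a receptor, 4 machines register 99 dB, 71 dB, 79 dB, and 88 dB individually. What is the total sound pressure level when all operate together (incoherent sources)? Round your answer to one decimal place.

Incoherent sources combine by intensity addition: L_total = 10·log₁₀(Σ 10^(L_i/10)).
Σ 10^(L/10) = 10^(99/10) + 10^(71/10) + 10^(79/10) + 10^(88/10) = 8.666e+09.
L_total = 10·log₁₀(8.666e+09) = 99.38 dB.

99.4 dB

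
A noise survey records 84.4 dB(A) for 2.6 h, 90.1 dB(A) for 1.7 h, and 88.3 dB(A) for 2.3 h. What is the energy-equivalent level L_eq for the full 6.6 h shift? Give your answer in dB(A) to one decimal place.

87.8 dB(A)

L_eq = 10·log₁₀[(1/T)·Σ tᵢ·10^(Lᵢ/10)] with T = 6.6 h.
Σ tᵢ·10^(Lᵢ/10) = 2.6·10^(84.4/10) + 1.7·10^(90.1/10) + 2.3·10^(88.3/10) = 4.011e+09.
L_eq = 10·log₁₀(4.011e+09/6.6) = 87.84 dB(A).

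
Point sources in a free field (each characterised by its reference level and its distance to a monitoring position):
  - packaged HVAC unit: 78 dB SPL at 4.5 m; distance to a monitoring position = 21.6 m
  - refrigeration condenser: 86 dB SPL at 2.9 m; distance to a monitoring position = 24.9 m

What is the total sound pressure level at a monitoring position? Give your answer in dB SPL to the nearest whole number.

Apply inverse-square spreading to bring every level to the receiver, then sum 10^(L/10).
packaged HVAC unit: 78 − 20·log₁₀(21.6/4.5) = 78 − 13.62 = 64.38 dB SPL.
refrigeration condenser: 86 − 20·log₁₀(24.9/2.9) = 86 − 18.68 = 67.32 dB SPL.
Σ 10^(L/10) = 8.139e+06 → L_total = 10·log₁₀(8.139e+06) = 69.11 dB SPL.

69 dB SPL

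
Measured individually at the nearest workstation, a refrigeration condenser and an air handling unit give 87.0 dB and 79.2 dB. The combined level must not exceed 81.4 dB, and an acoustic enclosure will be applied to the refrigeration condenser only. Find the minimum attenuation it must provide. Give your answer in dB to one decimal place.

9.6 dB

Fixed contribution from the other source: Σ 10^(L/10) = 10^(79.2/10) = 8.318e+07 (79.20 dB).
The limit corresponds to 10^(81.4/10) = 1.380e+08; subtracting the fixed part leaves 5.486e+07 for the refrigeration condenser, i.e. 77.39 dB.
So the refrigeration condenser must be reduced from 87.0 to 77.39 dB: IL = 9.61 dB.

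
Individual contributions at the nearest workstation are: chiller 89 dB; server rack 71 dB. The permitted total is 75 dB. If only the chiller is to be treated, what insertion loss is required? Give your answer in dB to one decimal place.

16.2 dB

Everything except the chiller sums to 10^(71/10) = 1.259e+07 in linear terms, 71.00 dB.
To meet 75 dB overall, the treated chiller may contribute at most 10^(75/10) − 1.259e+07 = 1.903e+07, i.e. 72.80 dB.
So the chiller must be reduced from 89 to 72.80 dB: IL = 16.20 dB.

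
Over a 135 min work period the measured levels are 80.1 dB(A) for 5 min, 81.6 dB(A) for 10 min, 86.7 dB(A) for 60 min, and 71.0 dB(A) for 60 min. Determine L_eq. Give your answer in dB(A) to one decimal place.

The energy average is taken in the linear domain: L_eq = 10·log₁₀[(Σ tᵢ·10^(Lᵢ/10))/T], T = 135 min.
Σ tᵢ·10^(Lᵢ/10) = 5·10^(80.1/10) + 10·10^(81.6/10) + 60·10^(86.7/10) + 60·10^(71.0/10) = 3.078e+10.
L_eq = 10·log₁₀(3.078e+10/135) = 83.58 dB(A).

83.6 dB(A)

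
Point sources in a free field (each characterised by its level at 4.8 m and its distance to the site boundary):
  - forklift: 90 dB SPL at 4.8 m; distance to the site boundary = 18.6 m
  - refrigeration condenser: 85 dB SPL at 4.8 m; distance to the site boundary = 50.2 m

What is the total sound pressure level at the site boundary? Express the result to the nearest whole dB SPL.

78 dB SPL

Apply inverse-square spreading to bring every level to the receiver, then sum 10^(L/10).
forklift: 90 − 20·log₁₀(18.6/4.8) = 90 − 11.77 = 78.23 dB SPL.
refrigeration condenser: 85 − 20·log₁₀(50.2/4.8) = 85 − 20.39 = 64.61 dB SPL.
Σ 10^(L/10) = 6.949e+07 → L_total = 10·log₁₀(6.949e+07) = 78.42 dB SPL.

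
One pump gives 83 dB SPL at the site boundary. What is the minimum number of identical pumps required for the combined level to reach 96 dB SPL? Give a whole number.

The shortfall is 96 − 83 = 13.0 dB, and N units add 10·log₁₀ N, so need 10·log₁₀ N ≥ 13.0.
N ≥ 10^(13.0/10) = 19.953, so N = 20.

20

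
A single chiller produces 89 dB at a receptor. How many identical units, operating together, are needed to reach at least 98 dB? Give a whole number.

8

The shortfall is 98 − 89 = 9.0 dB, and N units add 10·log₁₀ N, so need 10·log₁₀ N ≥ 9.0.
N ≥ 10^(9.0/10) = 7.943, so N = 8.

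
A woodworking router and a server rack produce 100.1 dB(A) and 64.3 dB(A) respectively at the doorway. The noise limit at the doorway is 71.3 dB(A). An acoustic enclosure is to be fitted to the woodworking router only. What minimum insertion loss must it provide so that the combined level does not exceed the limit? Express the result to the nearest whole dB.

Everything except the woodworking router sums to 10^(64.3/10) = 2.692e+06 in linear terms, 64.30 dB(A).
To meet 71.3 dB(A) overall, the treated woodworking router may contribute at most 10^(71.3/10) − 2.692e+06 = 1.080e+07, i.e. 70.33 dB(A).
So the woodworking router must be reduced from 100.1 to 70.33 dB(A): IL = 29.77 dB.

30 dB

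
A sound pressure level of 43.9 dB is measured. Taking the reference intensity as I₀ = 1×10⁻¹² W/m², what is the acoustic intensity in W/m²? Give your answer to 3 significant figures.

I/I₀ = 10^(43.9/10) = 2.455e+04, so I = 2.455e+04 × 10⁻¹² W/m².

2.45e-08 W/m²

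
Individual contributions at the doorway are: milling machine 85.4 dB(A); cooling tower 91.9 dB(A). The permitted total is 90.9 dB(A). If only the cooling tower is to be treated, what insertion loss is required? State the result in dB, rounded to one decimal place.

Fixed contribution from the other source: Σ 10^(L/10) = 10^(85.4/10) = 3.467e+08 (85.40 dB(A)).
The limit corresponds to 10^(90.9/10) = 1.230e+09; subtracting the fixed part leaves 8.835e+08 for the cooling tower, i.e. 89.46 dB(A).
So the cooling tower must be reduced from 91.9 to 89.46 dB(A): IL = 2.44 dB.

2.4 dB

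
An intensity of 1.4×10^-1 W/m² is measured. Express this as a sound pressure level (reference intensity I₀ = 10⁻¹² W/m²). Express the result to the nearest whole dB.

111 dB

Dividing by I₀ shifts the exponent by 12: I/I₀ = 1.4×10^11.
L = 10·(0.1461 + 11) = 111.46 dB.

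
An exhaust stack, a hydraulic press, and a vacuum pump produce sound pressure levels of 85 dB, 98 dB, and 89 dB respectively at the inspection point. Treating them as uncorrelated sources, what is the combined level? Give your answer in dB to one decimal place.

For uncorrelated sources the intensities add, so convert each level to linear form, sum, and take 10·log₁₀ of the total.
Σ 10^(L/10) = 10^(85/10) + 10^(98/10) + 10^(89/10) = 7.420e+09.
L_total = 10·log₁₀(7.420e+09) = 98.70 dB.

98.7 dB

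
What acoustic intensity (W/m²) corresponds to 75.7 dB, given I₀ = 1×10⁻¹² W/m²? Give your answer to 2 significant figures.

I/I₀ = 10^(75.7/10) = 3.715e+07, so I = 3.715e+07 × 10⁻¹² W/m².

3.7e-05 W/m²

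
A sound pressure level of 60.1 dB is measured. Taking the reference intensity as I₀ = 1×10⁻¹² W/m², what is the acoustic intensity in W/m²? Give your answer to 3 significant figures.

I/I₀ = 10^(60.1/10) = 1.023e+06, so I = 1.023e+06 × 10⁻¹² W/m².

1.02e-06 W/m²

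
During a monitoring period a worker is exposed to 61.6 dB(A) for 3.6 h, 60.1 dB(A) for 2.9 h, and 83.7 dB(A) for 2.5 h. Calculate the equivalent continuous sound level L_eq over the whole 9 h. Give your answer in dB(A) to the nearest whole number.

78 dB(A)

The energy average is taken in the linear domain: L_eq = 10·log₁₀[(Σ tᵢ·10^(Lᵢ/10))/T], T = 9 h.
Σ tᵢ·10^(Lᵢ/10) = 3.6·10^(61.6/10) + 2.9·10^(60.1/10) + 2.5·10^(83.7/10) = 5.942e+08.
L_eq = 10·log₁₀(5.942e+08/9) = 78.20 dB(A).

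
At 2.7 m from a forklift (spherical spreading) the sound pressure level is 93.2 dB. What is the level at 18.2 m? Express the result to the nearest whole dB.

77 dB

Point-source attenuation: ΔL = 20·log₁₀(r₂/r₁) = 20·log₁₀(18.2/2.7) = 16.574 dB.
L₂ = 93.2 − 20·log₁₀(18.2/2.7) = 93.2 − 16.574 = 76.63 dB.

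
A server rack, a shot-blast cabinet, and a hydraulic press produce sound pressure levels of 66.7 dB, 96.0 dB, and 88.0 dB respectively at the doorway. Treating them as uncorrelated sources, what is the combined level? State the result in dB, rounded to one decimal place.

96.6 dB

For uncorrelated sources the intensities add, so convert each level to linear form, sum, and take 10·log₁₀ of the total.
Σ 10^(L/10) = 10^(66.7/10) + 10^(96.0/10) + 10^(88.0/10) = 4.617e+09.
L_total = 10·log₁₀(4.617e+09) = 96.64 dB.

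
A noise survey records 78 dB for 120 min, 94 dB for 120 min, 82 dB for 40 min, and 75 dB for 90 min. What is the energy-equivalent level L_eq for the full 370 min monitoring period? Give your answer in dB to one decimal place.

The energy average is taken in the linear domain: L_eq = 10·log₁₀[(Σ tᵢ·10^(Lᵢ/10))/T], T = 370 min.
Σ tᵢ·10^(Lᵢ/10) = 120·10^(78/10) + 120·10^(94/10) + 40·10^(82/10) + 90·10^(75/10) = 3.182e+11.
L_eq = 10·log₁₀(3.182e+11/370) = 89.34 dB.

89.3 dB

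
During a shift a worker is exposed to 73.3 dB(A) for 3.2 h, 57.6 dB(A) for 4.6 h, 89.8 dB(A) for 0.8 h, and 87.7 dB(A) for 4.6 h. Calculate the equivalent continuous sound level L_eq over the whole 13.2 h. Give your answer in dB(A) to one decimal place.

84.3 dB(A)

The energy average is taken in the linear domain: L_eq = 10·log₁₀[(Σ tᵢ·10^(Lᵢ/10))/T], T = 13.2 h.
Σ tᵢ·10^(Lᵢ/10) = 3.2·10^(73.3/10) + 4.6·10^(57.6/10) + 0.8·10^(89.8/10) + 4.6·10^(87.7/10) = 3.544e+09.
L_eq = 10·log₁₀(3.544e+09/13.2) = 84.29 dB(A).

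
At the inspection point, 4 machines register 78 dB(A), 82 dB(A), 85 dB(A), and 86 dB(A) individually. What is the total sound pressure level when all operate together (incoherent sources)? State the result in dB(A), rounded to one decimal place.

For uncorrelated sources the intensities add, so convert each level to linear form, sum, and take 10·log₁₀ of the total.
Σ 10^(L/10) = 10^(78/10) + 10^(82/10) + 10^(85/10) + 10^(86/10) = 9.359e+08.
L_total = 10·log₁₀(9.359e+08) = 89.71 dB(A).

89.7 dB(A)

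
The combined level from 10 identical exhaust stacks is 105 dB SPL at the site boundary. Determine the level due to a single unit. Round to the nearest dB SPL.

For N identical incoherent sources L_total = L₁ + 10·log₁₀ N, so L₁ = 105 − 10·log₁₀(10) = 105 − 10.000.

95 dB SPL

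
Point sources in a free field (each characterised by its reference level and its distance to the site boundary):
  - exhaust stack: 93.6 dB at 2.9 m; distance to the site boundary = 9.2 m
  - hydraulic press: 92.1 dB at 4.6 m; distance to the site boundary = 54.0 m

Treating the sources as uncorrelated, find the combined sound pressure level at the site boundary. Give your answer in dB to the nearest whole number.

84 dB

First find each source's level at the receiver (point-source: −20·log₁₀(r/r_ref)), then combine on an intensity basis.
exhaust stack: 93.6 − 20·log₁₀(9.2/2.9) = 93.6 − 10.03 = 83.57 dB.
hydraulic press: 92.1 − 20·log₁₀(54.0/4.6) = 92.1 − 21.39 = 70.71 dB.
Σ 10^(L/10) = 2.394e+08 → L_total = 10·log₁₀(2.394e+08) = 83.79 dB.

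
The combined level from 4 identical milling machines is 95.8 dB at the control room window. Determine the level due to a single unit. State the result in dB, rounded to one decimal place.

89.8 dB

For N identical incoherent sources L_total = L₁ + 10·log₁₀ N, so L₁ = 95.8 − 10·log₁₀(4) = 95.8 − 6.021.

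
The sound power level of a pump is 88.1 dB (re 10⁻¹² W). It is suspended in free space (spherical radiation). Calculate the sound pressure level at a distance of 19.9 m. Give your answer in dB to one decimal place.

51.1 dB

Free-field spherical radiation: L_p = L_w − 10·log₁₀(4π·r²), r = 19.9 m.
4π·r² = 4976 m², 10·log₁₀ of that is 36.969 dB.
L_p = 88.1 − 36.969 = 51.13 dB.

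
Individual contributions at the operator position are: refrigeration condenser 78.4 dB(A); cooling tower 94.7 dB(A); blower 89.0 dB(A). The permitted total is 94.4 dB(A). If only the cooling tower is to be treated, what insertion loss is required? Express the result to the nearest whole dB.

2 dB

The untreated sources together contribute 10^(78.4/10) + 10^(89.0/10) = 8.635e+08, i.e. 89.36 dB(A).
To meet 94.4 dB(A) overall, the treated cooling tower may contribute at most 10^(94.4/10) − 8.635e+08 = 1.891e+09, i.e. 92.77 dB(A).
So the cooling tower must be reduced from 94.7 to 92.77 dB(A): IL = 1.93 dB.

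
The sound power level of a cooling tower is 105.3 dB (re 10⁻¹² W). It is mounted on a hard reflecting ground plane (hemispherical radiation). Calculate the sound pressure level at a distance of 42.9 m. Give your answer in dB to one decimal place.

64.7 dB

L_p = L_w − 10·log₁₀(2π·r²) with r = 42.9 m.
2π·r² = 1.156e+04 m², 10·log₁₀ of that is 40.631 dB.
L_p = 105.3 − 40.631 = 64.67 dB.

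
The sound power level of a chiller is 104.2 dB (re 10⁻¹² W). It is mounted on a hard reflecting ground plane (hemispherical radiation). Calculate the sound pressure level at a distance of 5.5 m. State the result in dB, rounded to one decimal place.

81.4 dB

Free-field hemispherical radiation: L_p = L_w − 10·log₁₀(2π·r²), r = 5.5 m.
2π·r² = 190.1 m², 10·log₁₀ of that is 22.789 dB.
L_p = 104.2 − 22.789 = 81.41 dB.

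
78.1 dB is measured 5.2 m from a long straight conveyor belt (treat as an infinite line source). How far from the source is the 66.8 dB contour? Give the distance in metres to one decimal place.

Line-source spreading drops the level by 10·log₁₀(r₂/r₁); inverting, r₂/r₁ = 10^(ΔL/10).
r₂ = 5.2·10^((78.1−66.8)/10) = 5.2·10^(11.3/10) = 70.15 m.

70.1 m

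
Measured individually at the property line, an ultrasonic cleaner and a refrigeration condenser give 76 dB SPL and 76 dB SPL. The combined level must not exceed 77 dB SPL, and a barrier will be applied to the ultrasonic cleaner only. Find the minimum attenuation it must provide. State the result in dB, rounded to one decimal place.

5.9 dB

Fixed contribution from the other source: Σ 10^(L/10) = 10^(76/10) = 3.981e+07 (76.00 dB SPL).
To meet 77 dB SPL overall, the treated ultrasonic cleaner may contribute at most 10^(77/10) − 3.981e+07 = 1.031e+07, i.e. 70.13 dB SPL.
Required insertion loss = 76 − 70.13 = 5.87 dB.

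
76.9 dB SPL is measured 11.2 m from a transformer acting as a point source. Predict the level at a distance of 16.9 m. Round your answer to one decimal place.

Point-source attenuation: ΔL = 20·log₁₀(r₂/r₁) = 20·log₁₀(16.9/11.2) = 3.573 dB.
L₂ = 76.9 − 20·log₁₀(16.9/11.2) = 76.9 − 3.573 = 73.33 dB SPL.

73.3 dB SPL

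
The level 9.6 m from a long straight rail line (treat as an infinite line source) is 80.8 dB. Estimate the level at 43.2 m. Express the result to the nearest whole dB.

For a line source, L₂ = L₁ − 10·log₁₀(r₂/r₁).
L₂ = 80.8 − 10·log₁₀(43.2/9.6) = 80.8 − 6.532 = 74.27 dB.

74 dB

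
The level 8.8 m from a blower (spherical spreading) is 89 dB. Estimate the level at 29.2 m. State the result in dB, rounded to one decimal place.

Spherical spreading from a point source gives a 20·log₁₀(r₂/r₁) drop.
L₂ = 89 − 20·log₁₀(29.2/8.8) = 89 − 10.418 = 78.58 dB.

78.6 dB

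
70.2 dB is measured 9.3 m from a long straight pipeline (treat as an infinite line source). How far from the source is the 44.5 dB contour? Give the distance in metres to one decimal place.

3455.3 m

The 25.7 dB drop corresponds to a distance ratio of 10^(25.7/10) for a line source.
r₂ = 9.3·10^((70.2−44.5)/10) = 9.3·10^(25.7/10) = 3455.28 m.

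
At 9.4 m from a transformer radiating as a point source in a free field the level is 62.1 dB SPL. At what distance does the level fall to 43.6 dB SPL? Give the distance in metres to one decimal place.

79.1 m

The 18.5 dB drop corresponds to a distance ratio of 10^(18.5/20) for a point source.
r₂ = 9.4·10^((62.1−43.6)/20) = 9.4·10^(18.5/20) = 79.09 m.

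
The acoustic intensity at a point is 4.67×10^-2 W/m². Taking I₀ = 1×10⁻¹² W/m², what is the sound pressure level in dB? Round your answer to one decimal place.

106.7 dB

I/I₀ = 4.67×10^-2/10⁻¹² = 4.67×10^10, and L = 10·log₁₀(I/I₀).
L = 10·(0.6693 + 10) = 106.69 dB.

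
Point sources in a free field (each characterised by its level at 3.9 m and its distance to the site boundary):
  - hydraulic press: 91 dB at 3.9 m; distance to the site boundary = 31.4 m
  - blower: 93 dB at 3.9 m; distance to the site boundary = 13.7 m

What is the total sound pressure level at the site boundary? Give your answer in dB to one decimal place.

First find each source's level at the receiver (point-source: −20·log₁₀(r/r_ref)), then combine on an intensity basis.
hydraulic press: 91 − 20·log₁₀(31.4/3.9) = 91 − 18.12 = 72.88 dB.
blower: 93 − 20·log₁₀(13.7/3.9) = 93 − 10.91 = 82.09 dB.
Σ 10^(L/10) = 1.811e+08 → L_total = 10·log₁₀(1.811e+08) = 82.58 dB.

82.6 dB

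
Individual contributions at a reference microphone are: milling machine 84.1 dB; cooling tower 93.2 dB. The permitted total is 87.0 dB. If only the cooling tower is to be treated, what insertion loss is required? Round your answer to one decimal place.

9.3 dB

Everything except the cooling tower sums to 10^(84.1/10) = 2.570e+08 in linear terms, 84.10 dB.
To meet 87.0 dB overall, the treated cooling tower may contribute at most 10^(87.0/10) − 2.570e+08 = 2.441e+08, i.e. 83.88 dB.
So the cooling tower must be reduced from 93.2 to 83.88 dB: IL = 9.32 dB.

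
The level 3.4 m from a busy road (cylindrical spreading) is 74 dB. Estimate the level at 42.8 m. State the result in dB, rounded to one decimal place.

Cylindrical spreading from a line source gives a 10·log₁₀(r₂/r₁) drop.
L₂ = 74 − 10·log₁₀(42.8/3.4) = 74 − 11.000 = 63.00 dB.

63.0 dB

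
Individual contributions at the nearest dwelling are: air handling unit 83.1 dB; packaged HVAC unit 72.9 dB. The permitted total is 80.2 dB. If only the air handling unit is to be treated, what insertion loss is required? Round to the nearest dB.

Everything except the air handling unit sums to 10^(72.9/10) = 1.950e+07 in linear terms, 72.90 dB.
To meet 80.2 dB overall, the treated air handling unit may contribute at most 10^(80.2/10) − 1.950e+07 = 8.521e+07, i.e. 79.31 dB.
So the air handling unit must be reduced from 83.1 to 79.31 dB: IL = 3.79 dB.

4 dB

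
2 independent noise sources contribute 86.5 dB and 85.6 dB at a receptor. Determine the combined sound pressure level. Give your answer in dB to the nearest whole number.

89 dB

Incoherent sources combine by intensity addition: L_total = 10·log₁₀(Σ 10^(L_i/10)).
Σ 10^(L/10) = 10^(86.5/10) + 10^(85.6/10) = 8.098e+08.
L_total = 10·log₁₀(8.098e+08) = 89.08 dB.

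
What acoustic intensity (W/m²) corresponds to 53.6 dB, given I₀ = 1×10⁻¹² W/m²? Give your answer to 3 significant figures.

L = 10·log₁₀(I/I₀) ⇒ I = I₀·10^(L/10) = 10⁻¹² × 10^5.36.

2.29e-07 W/m²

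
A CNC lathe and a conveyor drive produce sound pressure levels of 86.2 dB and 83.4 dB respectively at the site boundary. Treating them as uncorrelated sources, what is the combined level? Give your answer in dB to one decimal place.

88.0 dB

For uncorrelated sources the intensities add, so convert each level to linear form, sum, and take 10·log₁₀ of the total.
Σ 10^(L/10) = 10^(86.2/10) + 10^(83.4/10) = 6.356e+08.
L_total = 10·log₁₀(6.356e+08) = 88.03 dB.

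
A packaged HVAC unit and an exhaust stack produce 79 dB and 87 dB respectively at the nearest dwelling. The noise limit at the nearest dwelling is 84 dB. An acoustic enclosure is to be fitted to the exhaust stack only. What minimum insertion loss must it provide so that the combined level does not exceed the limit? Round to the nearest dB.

5 dB

Everything except the exhaust stack sums to 10^(79/10) = 7.943e+07 in linear terms, 79.00 dB.
To meet 84 dB overall, the treated exhaust stack may contribute at most 10^(84/10) − 7.943e+07 = 1.718e+08, i.e. 82.35 dB.
So the exhaust stack must be reduced from 87 to 82.35 dB: IL = 4.65 dB.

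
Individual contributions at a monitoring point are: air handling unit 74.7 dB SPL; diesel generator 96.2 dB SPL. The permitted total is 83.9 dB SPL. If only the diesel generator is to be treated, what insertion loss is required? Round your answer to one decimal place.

12.9 dB

Fixed contribution from the other source: Σ 10^(L/10) = 10^(74.7/10) = 2.951e+07 (74.70 dB SPL).
To meet 83.9 dB SPL overall, the treated diesel generator may contribute at most 10^(83.9/10) − 2.951e+07 = 2.160e+08, i.e. 83.34 dB SPL.
So the diesel generator must be reduced from 96.2 to 83.34 dB SPL: IL = 12.86 dB.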